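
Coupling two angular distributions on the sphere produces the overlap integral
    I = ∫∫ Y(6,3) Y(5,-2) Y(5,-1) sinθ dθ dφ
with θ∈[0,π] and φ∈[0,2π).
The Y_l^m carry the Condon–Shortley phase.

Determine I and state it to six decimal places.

Rules hold: Σm=0, L=16 even, 1≤5≤11.
N = 13·11·11 = 1573
Δ = 6!·6!·4!/17! = 1/28588560
Racah Σ t=1..5: t=1:−1/345600 t=2:+1/13824 t=3:−1/5184 t=4:+1/13824 t=5:−1/345600 = -7/129600
⇒ 3j(6 5 5; 0 0 0)² = 80/7293, sgn +1
Racah Σ t=0..3: t=0:+1/155520 t=1:−1/23040 t=2:+1/34560 t=3:−1/622080 = -1/103680
⇒ 3j(6 5 5; 3 -2 -1)² = 9/2431, sgn -1
4πI² = N·(3j₀)²·(3jₘ)² = 240/3757
I = -1·√(0.0638808/4π) = -0.07129845

-0.071298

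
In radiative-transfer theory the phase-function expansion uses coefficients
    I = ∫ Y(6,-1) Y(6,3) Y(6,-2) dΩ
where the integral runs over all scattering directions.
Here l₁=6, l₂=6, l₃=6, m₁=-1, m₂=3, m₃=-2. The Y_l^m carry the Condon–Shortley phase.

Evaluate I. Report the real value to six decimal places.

Checks pass: Σm=0; 18 even; l₃=6∈[0,12].
(2·6+1)(2·6+1)(2·6+1) = 2197
Δ: 6! 6! 6! / 19! → 1/325909584
sum: t=0:+1/373248000 t=1:−1/1728000 t=2:+1/110592 t=3:−1/46656 t=4:+1/110592 t=5:−1/1728000 t=6:+1/373248000 = -7/1555200
3j²(6 6 6; 0 0 0) = Δ·Π!·Σ² = 400/46189  (sign -1)
sum: t=3:−1/1244160 t=4:+1/207360 t=5:−1/276480 t=6:+1/3110400 = 1/1382400
3j²(6 6 6; -1 3 -2) = Δ·Π!·Σ² = 189/92378  (sign +1)
combine: 4πI² = 2197·400/46189·189/92378 = 491400/12623809
take √, sign -1: I = -0.05565670

-0.055657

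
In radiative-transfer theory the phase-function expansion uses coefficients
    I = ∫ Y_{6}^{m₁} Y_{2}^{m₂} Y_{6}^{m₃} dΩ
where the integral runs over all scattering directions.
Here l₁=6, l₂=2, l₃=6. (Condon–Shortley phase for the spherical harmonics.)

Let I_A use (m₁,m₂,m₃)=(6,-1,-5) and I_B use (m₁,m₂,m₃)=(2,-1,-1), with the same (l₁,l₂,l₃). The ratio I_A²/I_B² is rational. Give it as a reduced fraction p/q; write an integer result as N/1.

Same 6,2,6: normalisation and zero-m 3j drop out of the ratio.
A: Δ: 2! 10! 2! / 15! → 1/90090; sum: t=0:+1/7257600 = 1/7257600; 3j²(6 2 6; 6 -1 -5) = Δ·Π!·Σ² = 11/455  (sign -1)
B: Δ: 2! 10! 2! / 15! → 1/90090; sum: t=0:+1/34560 t=1:−1/60480 = 1/80640; 3j²(6 2 6; 2 -1 -1) = Δ·Π!·Σ² = 6/1001  (sign -1)
I_A²/I_B² = (11/455)/(6/1001) = 121/30

121/30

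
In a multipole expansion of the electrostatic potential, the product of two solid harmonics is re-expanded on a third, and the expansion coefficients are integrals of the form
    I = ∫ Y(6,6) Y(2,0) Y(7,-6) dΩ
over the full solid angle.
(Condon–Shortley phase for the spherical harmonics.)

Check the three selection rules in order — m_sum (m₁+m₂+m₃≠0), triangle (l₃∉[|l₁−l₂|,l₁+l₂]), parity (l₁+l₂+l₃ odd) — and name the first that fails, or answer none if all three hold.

Σmᵢ = 0  ✓
l₃∈[|l₁−l₂|,l₁+l₂]=[4,8], have l₃=7  ✓
Σlᵢ = 15 ⇒ odd  ✗

parity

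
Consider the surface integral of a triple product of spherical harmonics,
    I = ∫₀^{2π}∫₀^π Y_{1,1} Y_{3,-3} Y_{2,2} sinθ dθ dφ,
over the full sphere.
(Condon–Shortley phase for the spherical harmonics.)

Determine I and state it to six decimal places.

Rules hold: Σm=0, L=6 even, 2≤2≤4.
N = 3·7·5 = 105
Δ = 2!·0!·4!/7! = 1/105
Racah Σ t=1..1: t=1:−1/4 = -1/4
⇒ 3j(1 3 2; 0 0 0)² = 3/35, sgn -1
Racah Σ t=0..0: t=0:+1/48 = 1/48
⇒ 3j(1 3 2; 1 -3 2)² = 1/7, sgn +1
4πI² = N·(3j₀)²·(3jₘ)² = 9/7
I = -1·√(1.28571/4π) = -0.31986543

-0.319865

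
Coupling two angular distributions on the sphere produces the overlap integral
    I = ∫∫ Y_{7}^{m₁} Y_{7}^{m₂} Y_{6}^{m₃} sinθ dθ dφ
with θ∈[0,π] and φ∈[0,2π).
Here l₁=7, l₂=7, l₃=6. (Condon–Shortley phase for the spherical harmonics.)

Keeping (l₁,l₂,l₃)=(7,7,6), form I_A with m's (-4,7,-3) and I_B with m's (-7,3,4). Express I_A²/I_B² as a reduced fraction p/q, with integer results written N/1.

22/15

Shared (l₁,l₂,l₃)=(7,7,6): N and (l;000)² cancel in I_A²/I_B².
A: Δ = 8!·6!·6!/21! = 1/2444321880; Racah Σ t=8..8: t=8:+1/1045094400 = 1/1045094400; ⇒ 3j(7 7 6; -4 7 -3)² = 11/646, sgn -1
B: Δ = 8!·6!·6!/21! = 1/2444321880; Racah Σ t=8..8: t=8:+1/1393459200 = 1/1393459200; ⇒ 3j(7 7 6; -7 3 4)² = 15/1292, sgn +1
I_A²/I_B² = (11/646)/(15/1292) = 22/15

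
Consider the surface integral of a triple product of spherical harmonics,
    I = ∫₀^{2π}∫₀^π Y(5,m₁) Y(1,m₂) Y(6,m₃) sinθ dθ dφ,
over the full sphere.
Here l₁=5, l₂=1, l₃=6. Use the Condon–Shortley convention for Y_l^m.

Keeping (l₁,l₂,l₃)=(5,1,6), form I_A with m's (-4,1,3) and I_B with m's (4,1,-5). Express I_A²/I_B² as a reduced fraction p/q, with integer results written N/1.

3/55

Same 5,1,6: normalisation and zero-m 3j drop out of the ratio.
A: Δ: 0! 10! 2! / 13! → 1/858; sum: t=0:+1/725760 = 1/725760; 3j²(5 1 6; -4 1 3) = Δ·Π!·Σ² = 1/286  (sign -1)
B: Δ: 0! 10! 2! / 13! → 1/858; sum: t=0:+1/725760 = 1/725760; 3j²(5 1 6; 4 1 -5) = Δ·Π!·Σ² = 5/78  (sign -1)
I_A²/I_B² = (1/286)/(5/78) = 3/55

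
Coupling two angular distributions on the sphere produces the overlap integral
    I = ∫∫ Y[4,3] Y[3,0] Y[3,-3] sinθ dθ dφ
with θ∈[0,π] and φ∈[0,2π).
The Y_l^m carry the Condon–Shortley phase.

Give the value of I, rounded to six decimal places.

m-sum 0 ✓  L=10 even ✓  1≤3≤7 ✓
Π(2lᵢ+1) = 9×7×7 = 441
triangle coeff Δ(4,3,3) = 1/34650
Σ_t [1,3]: t=1:−1/72 t=2:+1/16 t=3:−1/72 = 5/144
(3j)²=2/77 [(4 3 3; 0 0 0)], sign=-1
Σ_t [1,1]: t=1:−1/288 = -1/288
(3j)²=1/22 [(4 3 3; 3 0 -3)], sign=-1
⇒ 4πI² = 63/121
I = (+1)√(63/121/(4π)) = 0.20355073

0.203551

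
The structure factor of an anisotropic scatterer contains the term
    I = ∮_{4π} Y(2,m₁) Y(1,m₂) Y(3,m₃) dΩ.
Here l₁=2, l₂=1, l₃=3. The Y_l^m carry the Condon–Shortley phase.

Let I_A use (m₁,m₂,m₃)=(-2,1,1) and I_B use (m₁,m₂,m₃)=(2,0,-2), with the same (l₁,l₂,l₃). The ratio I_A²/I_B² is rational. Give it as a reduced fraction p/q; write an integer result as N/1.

Same 2,1,3: normalisation and zero-m 3j drop out of the ratio.
A: Δ: 0! 4! 2! / 7! → 1/105; sum: t=0:+1/48 = 1/48; 3j²(2 1 3; -2 1 1) = Δ·Π!·Σ² = 1/105  (sign +1)
B: Δ: 0! 4! 2! / 7! → 1/105; sum: t=0:+1/24 = 1/24; 3j²(2 1 3; 2 0 -2) = Δ·Π!·Σ² = 1/21  (sign -1)
I_A²/I_B² = (1/105)/(1/21) = 1/5

1/5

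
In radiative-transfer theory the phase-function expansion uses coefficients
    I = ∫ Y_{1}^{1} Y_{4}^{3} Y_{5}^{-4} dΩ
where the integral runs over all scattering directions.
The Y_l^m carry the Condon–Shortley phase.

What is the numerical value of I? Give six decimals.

0.294638

Rules hold: Σm=0, L=10 even, 3≤5≤5.
N = 3·9·11 = 297
Δ = 0!·2!·8!/11! = 1/495
Racah Σ t=0..0: t=0:+1/576 = 1/576
⇒ 3j(1 4 5; 0 0 0)² = 5/99, sgn -1
Racah Σ t=0..0: t=0:+1/10080 = 1/10080
⇒ 3j(1 4 5; 1 3 -4)² = 4/55, sgn -1
4πI² = N·(3j₀)²·(3jₘ)² = 12/11
I = +1·√(1.09091/4π) = 0.29463840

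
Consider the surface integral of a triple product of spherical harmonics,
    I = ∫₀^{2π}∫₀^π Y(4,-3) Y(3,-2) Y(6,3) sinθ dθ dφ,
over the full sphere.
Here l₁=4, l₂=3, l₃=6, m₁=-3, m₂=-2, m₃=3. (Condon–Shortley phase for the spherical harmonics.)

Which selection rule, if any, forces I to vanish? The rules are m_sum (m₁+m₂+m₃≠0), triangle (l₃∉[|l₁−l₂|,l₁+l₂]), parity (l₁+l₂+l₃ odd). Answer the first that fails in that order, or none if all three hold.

m_sum

azimuthal sum: -3 − 2 + 3 = -2  ✗
1 ≤ 6 ≤ 7 (triangle on l)
L = 4 + 3 + 6 = 13 (odd)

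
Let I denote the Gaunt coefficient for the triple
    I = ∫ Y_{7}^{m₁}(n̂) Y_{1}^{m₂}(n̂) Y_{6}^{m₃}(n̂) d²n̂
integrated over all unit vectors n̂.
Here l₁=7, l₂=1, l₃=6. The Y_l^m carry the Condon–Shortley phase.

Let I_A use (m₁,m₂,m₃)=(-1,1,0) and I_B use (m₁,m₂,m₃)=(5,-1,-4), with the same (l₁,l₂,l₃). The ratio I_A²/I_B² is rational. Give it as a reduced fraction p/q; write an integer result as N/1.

Shared (l₁,l₂,l₃)=(7,1,6): N and (l;000)² cancel in I_A²/I_B².
A: Δ = 2!·12!·0!/15! = 1/1365; Racah Σ t=2..2: t=2:+1/1036800 = 1/1036800; ⇒ 3j(7 1 6; -1 1 0)² = 4/195, sgn +1
B: Δ = 2!·12!·0!/15! = 1/1365; Racah Σ t=0..0: t=0:+1/14515200 = 1/14515200; ⇒ 3j(7 1 6; 5 -1 -4)² = 22/455, sgn +1
I_A²/I_B² = (4/195)/(22/455) = 14/33

14/33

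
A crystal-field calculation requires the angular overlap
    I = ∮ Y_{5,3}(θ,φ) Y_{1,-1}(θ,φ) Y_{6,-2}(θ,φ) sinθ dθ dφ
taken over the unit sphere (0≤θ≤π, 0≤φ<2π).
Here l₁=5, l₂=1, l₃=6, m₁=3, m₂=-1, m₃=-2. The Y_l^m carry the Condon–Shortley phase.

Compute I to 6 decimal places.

Rules hold: Σm=0, L=12 even, 4≤6≤6.
N = 11·3·13 = 429
Δ = 0!·10!·2!/13! = 1/858
Racah Σ t=0..0: t=0:+1/14400 = 1/14400
⇒ 3j(5 1 6; 0 0 0)² = 6/143, sgn +1
Racah Σ t=0..0: t=0:+1/161280 = 1/161280
⇒ 3j(5 1 6; 3 -1 -2)² = 1/143, sgn +1
4πI² = N·(3j₀)²·(3jₘ)² = 18/143
I = +1·√(0.125874/4π) = 0.10008369

0.100084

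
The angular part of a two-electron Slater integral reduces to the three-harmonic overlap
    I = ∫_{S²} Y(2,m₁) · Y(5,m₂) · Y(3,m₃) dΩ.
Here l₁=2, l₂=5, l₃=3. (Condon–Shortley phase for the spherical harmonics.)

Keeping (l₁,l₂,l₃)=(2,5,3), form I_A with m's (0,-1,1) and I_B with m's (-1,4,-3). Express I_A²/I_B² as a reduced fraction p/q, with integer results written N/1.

15/14

Shared (l₁,l₂,l₃)=(2,5,3): N and (l;000)² cancel in I_A²/I_B².
A: Δ = 4!·0!·6!/11! = 1/2310; Racah Σ t=2..2: t=2:+1/192 = 1/192; ⇒ 3j(2 5 3; 0 -1 1)² = 3/77, sgn +1
B: Δ = 4!·0!·6!/11! = 1/2310; Racah Σ t=3..3: t=3:−1/4320 = -1/4320; ⇒ 3j(2 5 3; -1 4 -3)² = 2/55, sgn -1
I_A²/I_B² = (3/77)/(2/55) = 15/14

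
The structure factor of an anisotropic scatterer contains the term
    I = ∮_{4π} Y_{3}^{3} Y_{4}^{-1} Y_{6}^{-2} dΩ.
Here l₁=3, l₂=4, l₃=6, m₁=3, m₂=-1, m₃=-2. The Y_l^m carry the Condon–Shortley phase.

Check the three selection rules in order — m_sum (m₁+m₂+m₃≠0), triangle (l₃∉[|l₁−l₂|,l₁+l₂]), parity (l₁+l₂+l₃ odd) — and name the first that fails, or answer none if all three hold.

Σmᵢ = 0  ✓
l₃∈[|l₁−l₂|,l₁+l₂]=[1,7], have l₃=6  ✓
Σlᵢ = 13 ⇒ odd  ✗

parity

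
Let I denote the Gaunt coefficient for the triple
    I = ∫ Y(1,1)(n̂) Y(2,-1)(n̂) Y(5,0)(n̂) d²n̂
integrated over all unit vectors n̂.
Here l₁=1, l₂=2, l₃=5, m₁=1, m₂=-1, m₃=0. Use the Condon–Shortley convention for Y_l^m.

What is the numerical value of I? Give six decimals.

triangle: need 1≤l₃≤3, have 5; I=0

0.000000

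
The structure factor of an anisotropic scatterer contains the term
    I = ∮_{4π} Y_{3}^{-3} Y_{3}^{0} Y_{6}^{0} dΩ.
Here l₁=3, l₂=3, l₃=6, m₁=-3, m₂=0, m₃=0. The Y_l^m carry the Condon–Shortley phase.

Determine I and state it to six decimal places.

0.000000

Σmᵢ = -3 ≠ 0, so the φ-integral vanishes; I = 0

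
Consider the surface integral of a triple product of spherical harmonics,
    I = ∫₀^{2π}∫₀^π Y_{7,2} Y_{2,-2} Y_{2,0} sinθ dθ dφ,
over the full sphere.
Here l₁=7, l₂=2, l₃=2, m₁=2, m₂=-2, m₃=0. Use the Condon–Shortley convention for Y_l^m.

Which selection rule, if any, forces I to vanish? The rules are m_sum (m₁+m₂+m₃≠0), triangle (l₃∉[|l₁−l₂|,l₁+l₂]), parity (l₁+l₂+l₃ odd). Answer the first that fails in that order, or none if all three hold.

triangle

m₁+m₂+m₃ = 2 − 2 + 0 = 0  ✓
triangle: |7−2|=5 ≤ l₃=2 ≤ 7+2=9  ✗
parity: l₁+l₂+l₃ = 11 is odd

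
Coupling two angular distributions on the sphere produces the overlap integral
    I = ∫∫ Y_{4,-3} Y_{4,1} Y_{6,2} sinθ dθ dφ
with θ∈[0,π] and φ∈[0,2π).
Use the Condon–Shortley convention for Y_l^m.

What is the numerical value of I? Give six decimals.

m-sum 0 ✓  L=14 even ✓  0≤6≤8 ✓
Π(2lᵢ+1) = 9×9×13 = 1053
triangle coeff Δ(4,4,6) = 1/1261260
Σ_t [0,2]: t=0:+1/4608 t=1:−1/1296 t=2:+1/4608 = -7/20736
(3j)²=20/1287 [(4 4 6; 0 0 0)], sign=-1
Σ_t [1,2]: t=1:−1/34560 t=2:+1/8640 = 1/11520
(3j)²=3/143 [(4 4 6; -3 1 2)], sign=+1
⇒ 4πI² = 540/1573
I = (-1)√(540/1573/(4π)) = -0.16528277

-0.165283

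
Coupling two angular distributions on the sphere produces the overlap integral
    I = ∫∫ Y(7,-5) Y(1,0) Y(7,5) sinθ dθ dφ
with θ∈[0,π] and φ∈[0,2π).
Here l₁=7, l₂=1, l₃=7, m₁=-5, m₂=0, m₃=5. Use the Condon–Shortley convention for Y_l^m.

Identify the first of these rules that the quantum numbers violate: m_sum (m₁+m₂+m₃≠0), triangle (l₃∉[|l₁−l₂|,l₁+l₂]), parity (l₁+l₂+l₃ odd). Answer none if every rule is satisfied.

azimuthal sum: -5 + 0 + 5 = 0  ✓
6 ≤ 7 ≤ 8 (triangle on l)  ✓
L = 7 + 1 + 7 = 15 (odd)  ✗

parity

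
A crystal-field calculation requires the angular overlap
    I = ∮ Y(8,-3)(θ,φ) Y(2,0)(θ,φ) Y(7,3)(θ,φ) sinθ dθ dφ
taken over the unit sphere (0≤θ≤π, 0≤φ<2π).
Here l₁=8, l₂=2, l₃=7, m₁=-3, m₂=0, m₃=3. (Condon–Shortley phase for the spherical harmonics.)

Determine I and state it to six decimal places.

Σlᵢ=17 odd — θ-integrand is odd under cosθ→−cosθ; I=0

0.000000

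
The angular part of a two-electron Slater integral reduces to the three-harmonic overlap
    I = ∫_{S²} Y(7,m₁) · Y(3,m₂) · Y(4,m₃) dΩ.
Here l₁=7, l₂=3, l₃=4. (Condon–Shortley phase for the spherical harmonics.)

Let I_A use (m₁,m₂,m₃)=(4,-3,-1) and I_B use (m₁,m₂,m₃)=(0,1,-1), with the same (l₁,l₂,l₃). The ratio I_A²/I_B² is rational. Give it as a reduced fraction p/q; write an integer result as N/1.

Shared (l₁,l₂,l₃)=(7,3,4): N and (l;000)² cancel in I_A²/I_B².
A: Δ = 6!·8!·0!/15! = 1/45045; Racah Σ t=0..0: t=0:+1/518400 = 1/518400; ⇒ 3j(7 3 4; 4 -3 -1)² = 2/195, sgn -1
B: Δ = 6!·8!·0!/15! = 1/45045; Racah Σ t=4..4: t=4:+1/34560 = 1/34560; ⇒ 3j(7 3 4; 0 1 -1)² = 7/429, sgn -1
I_A²/I_B² = (2/195)/(7/429) = 22/35

22/35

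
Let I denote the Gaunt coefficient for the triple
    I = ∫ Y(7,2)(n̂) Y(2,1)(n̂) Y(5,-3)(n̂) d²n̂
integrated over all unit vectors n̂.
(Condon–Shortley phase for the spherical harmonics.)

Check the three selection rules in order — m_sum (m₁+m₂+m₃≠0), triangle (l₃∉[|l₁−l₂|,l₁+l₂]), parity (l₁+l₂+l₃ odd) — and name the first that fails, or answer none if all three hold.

none

m₁+m₂+m₃ = 2 + 1 − 3 = 0  ✓
triangle: |7−2|=5 ≤ l₃=5 ≤ 7+2=9  ✓
parity: l₁+l₂+l₃ = 14 is even  ✓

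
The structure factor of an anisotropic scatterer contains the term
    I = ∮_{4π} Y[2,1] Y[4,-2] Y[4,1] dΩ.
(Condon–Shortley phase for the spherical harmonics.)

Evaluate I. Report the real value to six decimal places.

0.127700

Checks pass: Σm=0; 10 even; l₃=4∈[2,6].
(2·2+1)(2·4+1)(2·4+1) = 405
Δ: 2! 2! 6! / 11! → 1/13860
sum: t=0:+1/192 t=1:−1/36 t=2:+1/192 = -5/288
3j²(2 4 4; 0 0 0) = Δ·Π!·Σ² = 20/693  (sign -1)
sum: t=0:+1/96 t=1:−1/240 = 1/160
3j²(2 4 4; 1 -2 1) = Δ·Π!·Σ² = 27/1540  (sign -1)
combine: 4πI² = 405·20/693·27/1540 = 1215/5929
take √, sign +1: I = 0.12770047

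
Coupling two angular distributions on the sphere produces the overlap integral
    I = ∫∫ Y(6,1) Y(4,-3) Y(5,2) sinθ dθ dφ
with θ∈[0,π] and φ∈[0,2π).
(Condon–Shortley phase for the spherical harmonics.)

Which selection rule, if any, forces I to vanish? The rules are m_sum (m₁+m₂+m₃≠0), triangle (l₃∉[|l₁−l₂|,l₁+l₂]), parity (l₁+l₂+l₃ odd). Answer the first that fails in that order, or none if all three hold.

m₁+m₂+m₃ = 1 − 3 + 2 = 0  ✓
triangle: |6−4|=2 ≤ l₃=5 ≤ 6+4=10  ✓
parity: l₁+l₂+l₃ = 15 is odd  ✗

parity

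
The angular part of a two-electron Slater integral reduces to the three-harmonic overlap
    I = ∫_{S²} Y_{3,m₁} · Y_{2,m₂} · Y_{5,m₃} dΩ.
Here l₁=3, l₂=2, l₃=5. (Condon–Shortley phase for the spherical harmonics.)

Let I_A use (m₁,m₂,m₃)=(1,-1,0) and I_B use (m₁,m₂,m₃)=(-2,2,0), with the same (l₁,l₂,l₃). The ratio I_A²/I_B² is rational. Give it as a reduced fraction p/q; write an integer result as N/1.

Same 3,2,5: normalisation and zero-m 3j drop out of the ratio.
A: Δ: 0! 6! 4! / 11! → 1/2310; sum: t=0:+1/288 = 1/288; 3j²(3 2 5; 1 -1 0) = Δ·Π!·Σ² = 5/231  (sign -1)
B: Δ: 0! 6! 4! / 11! → 1/2310; sum: t=0:+1/2880 = 1/2880; 3j²(3 2 5; -2 2 0) = Δ·Π!·Σ² = 1/462  (sign -1)
I_A²/I_B² = (5/231)/(1/462) = 10/1

10/1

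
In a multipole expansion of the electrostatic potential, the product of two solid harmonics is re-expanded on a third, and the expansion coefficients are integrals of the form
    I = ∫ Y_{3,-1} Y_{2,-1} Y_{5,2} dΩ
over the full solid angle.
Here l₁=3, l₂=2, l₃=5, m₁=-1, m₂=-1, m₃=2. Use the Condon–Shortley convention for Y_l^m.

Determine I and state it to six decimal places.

0.245532

m-sum 0 ✓  L=10 even ✓  1≤5≤5 ✓
Π(2lᵢ+1) = 7×5×11 = 385
triangle coeff Δ(3,2,5) = 1/2310
Σ_t [0,0]: t=0:+1/144 = 1/144
(3j)²=10/231 [(3 2 5; 0 0 0)], sign=-1
Σ_t [0,0]: t=0:+1/288 = 1/288
(3j)²=1/22 [(3 2 5; -1 -1 2)], sign=-1
⇒ 4πI² = 25/33
I = (+1)√(25/33/(4π)) = 0.24553200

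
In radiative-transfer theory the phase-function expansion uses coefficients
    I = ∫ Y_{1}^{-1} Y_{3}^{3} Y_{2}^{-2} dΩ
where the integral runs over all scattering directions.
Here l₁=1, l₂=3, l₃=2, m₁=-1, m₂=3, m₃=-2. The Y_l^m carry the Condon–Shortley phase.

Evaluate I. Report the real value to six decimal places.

m-sum 0 ✓  L=6 even ✓  2≤2≤4 ✓
Π(2lᵢ+1) = 3×7×5 = 105
triangle coeff Δ(1,3,2) = 1/105
Σ_t [1,1]: t=1:−1/4 = -1/4
(3j)²=3/35 [(1 3 2; 0 0 0)], sign=-1
Σ_t [2,2]: t=2:+1/48 = 1/48
(3j)²=1/7 [(1 3 2; -1 3 -2)], sign=+1
⇒ 4πI² = 9/7
I = (-1)√(9/7/(4π)) = -0.31986543

-0.319865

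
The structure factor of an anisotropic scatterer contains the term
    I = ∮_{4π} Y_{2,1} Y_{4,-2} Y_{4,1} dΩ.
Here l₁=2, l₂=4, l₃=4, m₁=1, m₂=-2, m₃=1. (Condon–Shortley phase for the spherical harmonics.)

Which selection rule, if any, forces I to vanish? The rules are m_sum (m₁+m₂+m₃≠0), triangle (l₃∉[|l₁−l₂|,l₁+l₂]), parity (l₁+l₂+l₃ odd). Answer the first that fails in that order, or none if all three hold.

none

azimuthal sum: 1 − 2 + 1 = 0  ✓
2 ≤ 4 ≤ 6 (triangle on l)  ✓
L = 2 + 4 + 4 = 10 (even)  ✓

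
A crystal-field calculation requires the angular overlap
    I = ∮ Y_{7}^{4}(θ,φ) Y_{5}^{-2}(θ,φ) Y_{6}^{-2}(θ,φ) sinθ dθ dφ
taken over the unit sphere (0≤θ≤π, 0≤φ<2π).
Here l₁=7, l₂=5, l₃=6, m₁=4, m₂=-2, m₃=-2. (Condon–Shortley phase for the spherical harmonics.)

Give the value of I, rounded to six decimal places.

Rules hold: Σm=0, L=18 even, 2≤6≤12.
N = 15·11·13 = 2145
Δ = 6!·8!·4!/19! = 1/174594420
Racah Σ t=1..5: t=1:−1/4147200 t=2:+1/207360 t=3:−1/82944 t=4:+1/207360 t=5:−1/4147200 = -1/345600
⇒ 3j(7 5 6; 0 0 0)² = 420/46189, sgn -1
Racah Σ t=0..3: t=0:+1/3110400 t=1:−1/691200 t=2:+1/1451520 t=3:−1/34836480 = -1/2150400
⇒ 3j(7 5 6; 4 -2 -2)² = 729/83980, sgn -1
4πI² = N·(3j₀)²·(3jₘ)² = 229635/1356277
I = +1·√(0.169313/4π) = 0.11607533

0.116075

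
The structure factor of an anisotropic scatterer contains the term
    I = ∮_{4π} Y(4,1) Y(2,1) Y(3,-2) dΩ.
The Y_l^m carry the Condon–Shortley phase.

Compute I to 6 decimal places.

0.000000

l₁+l₂+l₃=9 is odd: 3j(l;000)=0 ⇒ I=0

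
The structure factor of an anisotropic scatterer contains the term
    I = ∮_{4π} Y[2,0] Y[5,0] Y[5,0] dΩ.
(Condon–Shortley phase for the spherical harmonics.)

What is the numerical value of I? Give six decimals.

0.161739

Checks pass: Σm=0; 12 even; l₃=5∈[3,7].
(2·2+1)(2·5+1)(2·5+1) = 605
Δ: 2! 2! 8! / 13! → 1/38610
sum: t=0:+1/2880 t=1:−1/576 t=2:+1/2880 = -1/960
3j²(2 5 5; 0 0 0) = Δ·Π!·Σ² = 10/429  (sign +1)
(m-triple is (0,0,0) — same symbol as above.)
combine: 4πI² = 605·10/429·10/429 = 500/1521
take √, sign +1: I = 0.16173926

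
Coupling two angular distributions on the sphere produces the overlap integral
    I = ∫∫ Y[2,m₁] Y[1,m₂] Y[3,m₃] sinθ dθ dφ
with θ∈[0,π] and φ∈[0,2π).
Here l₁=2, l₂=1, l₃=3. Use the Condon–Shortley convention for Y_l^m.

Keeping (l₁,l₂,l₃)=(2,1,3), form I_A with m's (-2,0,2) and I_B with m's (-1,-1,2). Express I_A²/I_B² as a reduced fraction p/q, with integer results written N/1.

Same 2,1,3: normalisation and zero-m 3j drop out of the ratio.
A: Δ: 0! 4! 2! / 7! → 1/105; sum: t=0:+1/24 = 1/24; 3j²(2 1 3; -2 0 2) = Δ·Π!·Σ² = 1/21  (sign -1)
B: Δ: 0! 4! 2! / 7! → 1/105; sum: t=0:+1/12 = 1/12; 3j²(2 1 3; -1 -1 2) = Δ·Π!·Σ² = 2/21  (sign -1)
I_A²/I_B² = (1/21)/(2/21) = 1/2

1/2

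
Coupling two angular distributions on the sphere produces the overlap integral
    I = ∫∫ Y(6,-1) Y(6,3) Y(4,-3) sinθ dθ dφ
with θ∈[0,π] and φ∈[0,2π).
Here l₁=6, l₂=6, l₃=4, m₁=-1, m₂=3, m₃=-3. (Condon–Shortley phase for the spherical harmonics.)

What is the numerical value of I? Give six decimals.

m-sum = -1 + 3 − 3 = -1 ≠ 0 ⇒ I = 0

0.000000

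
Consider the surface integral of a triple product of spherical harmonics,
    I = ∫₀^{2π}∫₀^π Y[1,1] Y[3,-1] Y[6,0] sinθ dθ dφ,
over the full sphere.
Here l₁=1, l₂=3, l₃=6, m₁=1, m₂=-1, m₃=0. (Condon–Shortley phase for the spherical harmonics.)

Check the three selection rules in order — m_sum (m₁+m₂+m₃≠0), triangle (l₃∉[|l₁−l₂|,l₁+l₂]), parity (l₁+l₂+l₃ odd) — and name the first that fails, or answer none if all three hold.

azimuthal sum: 1 − 1 + 0 = 0  ✓
2 ≤ 6 ≤ 4 (triangle on l)  ✗
L = 1 + 3 + 6 = 10 (even)

triangle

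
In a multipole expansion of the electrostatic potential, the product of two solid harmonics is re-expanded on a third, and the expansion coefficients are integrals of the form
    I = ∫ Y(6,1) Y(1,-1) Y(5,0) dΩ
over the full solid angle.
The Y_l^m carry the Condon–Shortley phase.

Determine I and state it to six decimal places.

m-sum 0 ✓  L=12 even ✓  5≤5≤7 ✓
Π(2lᵢ+1) = 13×3×11 = 429
triangle coeff Δ(6,1,5) = 1/858
Σ_t [1,1]: t=1:−1/14400 = -1/14400
(3j)²=6/143 [(6 1 5; 0 0 0)], sign=+1
Σ_t [0,0]: t=0:+1/28800 = 1/28800
(3j)²=7/286 [(6 1 5; 1 -1 0)], sign=-1
⇒ 4πI² = 63/143
I = (-1)√(63/143/(4π)) = -0.18723944

-0.187239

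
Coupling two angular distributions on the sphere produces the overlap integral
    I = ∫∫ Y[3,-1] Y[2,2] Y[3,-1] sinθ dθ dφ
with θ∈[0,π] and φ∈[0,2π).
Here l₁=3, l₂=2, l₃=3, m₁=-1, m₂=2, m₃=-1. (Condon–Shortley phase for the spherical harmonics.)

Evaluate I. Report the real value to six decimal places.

0.206013

m-sum 0 ✓  L=8 even ✓  1≤3≤5 ✓
Π(2lᵢ+1) = 7×5×7 = 245
triangle coeff Δ(3,2,3) = 1/3780
Σ_t [0,2]: t=0:+1/24 t=1:−1/4 t=2:+1/24 = -1/6
(3j)²=4/105 [(3 2 3; 0 0 0)], sign=+1
Σ_t [2,2]: t=2:+1/16 = 1/16
(3j)²=2/35 [(3 2 3; -1 2 -1)], sign=+1
⇒ 4πI² = 8/15
I = (+1)√(8/15/(4π)) = 0.20601291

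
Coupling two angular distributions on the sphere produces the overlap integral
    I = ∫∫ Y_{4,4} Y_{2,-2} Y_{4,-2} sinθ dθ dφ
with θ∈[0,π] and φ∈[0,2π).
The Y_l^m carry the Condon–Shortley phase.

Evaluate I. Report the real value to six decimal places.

Checks pass: Σm=0; 10 even; l₃=4∈[2,6].
(2·4+1)(2·2+1)(2·4+1) = 405
Δ: 2! 6! 2! / 11! → 1/13860
sum: t=0:+1/192 t=1:−1/36 t=2:+1/192 = -5/288
3j²(4 2 4; 0 0 0) = Δ·Π!·Σ² = 20/693  (sign -1)
sum: t=0:+1/2880 = 1/2880
3j²(4 2 4; 4 -2 -2) = Δ·Π!·Σ² = 2/165  (sign +1)
combine: 4πI² = 405·20/693·2/165 = 120/847
take √, sign -1: I = -0.10618031

-0.106180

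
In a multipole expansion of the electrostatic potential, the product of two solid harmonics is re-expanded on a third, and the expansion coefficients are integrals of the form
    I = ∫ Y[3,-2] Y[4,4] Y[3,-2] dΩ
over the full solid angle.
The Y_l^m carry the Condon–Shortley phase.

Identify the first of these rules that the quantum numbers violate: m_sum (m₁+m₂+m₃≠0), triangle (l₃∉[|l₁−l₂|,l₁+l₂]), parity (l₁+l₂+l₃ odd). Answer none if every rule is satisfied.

none

m₁+m₂+m₃ = -2 + 4 − 2 = 0  ✓
triangle: |3−4|=1 ≤ l₃=3 ≤ 3+4=7  ✓
parity: l₁+l₂+l₃ = 10 is even  ✓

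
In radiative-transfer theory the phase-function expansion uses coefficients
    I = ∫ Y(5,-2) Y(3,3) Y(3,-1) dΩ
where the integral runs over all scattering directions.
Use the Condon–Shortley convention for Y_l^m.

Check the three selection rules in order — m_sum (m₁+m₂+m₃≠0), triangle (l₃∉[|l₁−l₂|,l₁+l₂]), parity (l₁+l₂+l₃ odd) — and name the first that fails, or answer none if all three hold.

azimuthal sum: -2 + 3 − 1 = 0  ✓
2 ≤ 3 ≤ 8 (triangle on l)  ✓
L = 5 + 3 + 3 = 11 (odd)  ✗

parity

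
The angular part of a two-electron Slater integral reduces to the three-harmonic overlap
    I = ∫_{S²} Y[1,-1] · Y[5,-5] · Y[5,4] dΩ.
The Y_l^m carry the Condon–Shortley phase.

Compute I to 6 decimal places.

m-sum = -1 − 5 + 4 = -2 ≠ 0 ⇒ I = 0

0.000000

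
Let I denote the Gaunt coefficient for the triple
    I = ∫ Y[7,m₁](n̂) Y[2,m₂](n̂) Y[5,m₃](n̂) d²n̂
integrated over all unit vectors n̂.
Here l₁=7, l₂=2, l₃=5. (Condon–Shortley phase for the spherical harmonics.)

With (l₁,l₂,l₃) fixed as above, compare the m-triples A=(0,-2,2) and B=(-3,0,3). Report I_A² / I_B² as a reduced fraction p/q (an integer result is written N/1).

7/54

Shared (l₁,l₂,l₃)=(7,2,5): N and (l;000)² cancel in I_A²/I_B².
A: Δ = 4!·10!·0!/15! = 1/15015; Racah Σ t=0..0: t=0:+1/725760 = 1/725760; ⇒ 3j(7 2 5; 0 -2 2)² = 1/429, sgn -1
B: Δ = 4!·10!·0!/15! = 1/15015; Racah Σ t=2..2: t=2:+1/322560 = 1/322560; ⇒ 3j(7 2 5; -3 0 3)² = 18/1001, sgn +1
I_A²/I_B² = (1/429)/(18/1001) = 7/54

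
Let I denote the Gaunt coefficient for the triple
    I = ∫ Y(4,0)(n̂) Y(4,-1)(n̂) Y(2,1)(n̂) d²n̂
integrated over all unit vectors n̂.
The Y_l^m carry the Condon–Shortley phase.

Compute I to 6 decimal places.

m-sum 0 ✓  L=10 even ✓  0≤2≤8 ✓
Π(2lᵢ+1) = 9×9×5 = 405
triangle coeff Δ(4,4,2) = 1/13860
Σ_t [2,4]: t=2:+1/192 t=3:−1/36 t=4:+1/192 = -5/288
(3j)²=20/693 [(4 4 2; 0 0 0)], sign=-1
Σ_t [2,3]: t=2:+1/96 t=3:−1/72 = -1/288
(3j)²=1/462 [(4 4 2; 0 -1 1)], sign=+1
⇒ 4πI² = 150/5929
I = (-1)√(150/5929/(4π)) = -0.04486937

-0.044869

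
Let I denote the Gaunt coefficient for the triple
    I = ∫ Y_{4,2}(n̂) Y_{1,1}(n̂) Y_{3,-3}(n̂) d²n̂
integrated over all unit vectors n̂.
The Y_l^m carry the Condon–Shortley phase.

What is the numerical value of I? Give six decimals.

m-sum 0 ✓  L=8 even ✓  3≤3≤5 ✓
Π(2lᵢ+1) = 9×3×7 = 189
triangle coeff Δ(4,1,3) = 1/252
Σ_t [1,1]: t=1:−1/36 = -1/36
(3j)²=4/63 [(4 1 3; 0 0 0)], sign=+1
Σ_t [2,2]: t=2:+1/1440 = 1/1440
(3j)²=1/252 [(4 1 3; 2 1 -3)], sign=+1
⇒ 4πI² = 1/21
I = (+1)√(1/21/(4π)) = 0.06155813

0.061558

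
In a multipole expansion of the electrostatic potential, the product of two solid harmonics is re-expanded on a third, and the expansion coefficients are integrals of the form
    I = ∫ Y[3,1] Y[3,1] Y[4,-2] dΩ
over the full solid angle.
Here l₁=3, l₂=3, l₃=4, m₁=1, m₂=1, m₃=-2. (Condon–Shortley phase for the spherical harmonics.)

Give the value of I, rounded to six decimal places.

m-sum 0 ✓  L=10 even ✓  0≤4≤6 ✓
Π(2lᵢ+1) = 7×7×9 = 441
triangle coeff Δ(3,3,4) = 1/34650
Σ_t [0,2]: t=0:+1/72 t=1:−1/16 t=2:+1/72 = -5/144
(3j)²=2/77 [(3 3 4; 0 0 0)], sign=-1
Σ_t [0,2]: t=0:+1/192 t=1:−1/36 t=2:+1/192 = -5/288
(3j)²=20/693 [(3 3 4; 1 1 -2)], sign=-1
⇒ 4πI² = 40/121
I = (+1)√(40/121/(4π)) = 0.16219310

0.162193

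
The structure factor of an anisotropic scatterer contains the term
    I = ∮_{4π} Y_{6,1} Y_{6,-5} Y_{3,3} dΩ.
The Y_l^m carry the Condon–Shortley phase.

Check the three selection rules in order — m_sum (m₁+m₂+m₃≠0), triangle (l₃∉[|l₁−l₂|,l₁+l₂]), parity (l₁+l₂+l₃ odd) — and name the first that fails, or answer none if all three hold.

m₁+m₂+m₃ = 1 − 5 + 3 = -1  ✗
triangle: |6−6|=0 ≤ l₃=3 ≤ 6+6=12
parity: l₁+l₂+l₃ = 15 is odd

m_sum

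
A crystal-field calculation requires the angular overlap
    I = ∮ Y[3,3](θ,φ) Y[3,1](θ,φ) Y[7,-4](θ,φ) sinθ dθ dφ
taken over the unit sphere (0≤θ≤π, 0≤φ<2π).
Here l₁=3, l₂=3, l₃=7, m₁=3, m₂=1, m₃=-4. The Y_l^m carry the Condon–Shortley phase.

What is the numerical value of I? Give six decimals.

triangle: need 0≤l₃≤6, have 7; I=0

0.000000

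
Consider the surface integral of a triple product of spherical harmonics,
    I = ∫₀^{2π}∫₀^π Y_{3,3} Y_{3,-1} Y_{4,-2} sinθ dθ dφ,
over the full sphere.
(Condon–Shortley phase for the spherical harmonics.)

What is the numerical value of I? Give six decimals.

m-sum 0 ✓  L=10 even ✓  0≤4≤6 ✓
Π(2lᵢ+1) = 7×7×9 = 441
triangle coeff Δ(3,3,4) = 1/34650
Σ_t [0,2]: t=0:+1/72 t=1:−1/16 t=2:+1/72 = -5/144
(3j)²=2/77 [(3 3 4; 0 0 0)], sign=-1
Σ_t [0,0]: t=0:+1/192 = 1/192
(3j)²=3/77 [(3 3 4; 3 -1 -2)], sign=+1
⇒ 4πI² = 54/121
I = (-1)√(54/121/(4π)) = -0.18845135

-0.188451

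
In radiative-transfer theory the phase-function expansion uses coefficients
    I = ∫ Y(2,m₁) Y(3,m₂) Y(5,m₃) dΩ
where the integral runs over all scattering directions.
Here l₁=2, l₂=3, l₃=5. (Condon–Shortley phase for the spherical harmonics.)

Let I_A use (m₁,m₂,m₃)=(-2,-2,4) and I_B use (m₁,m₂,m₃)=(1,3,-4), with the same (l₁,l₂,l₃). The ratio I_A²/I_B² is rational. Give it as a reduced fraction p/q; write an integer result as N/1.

Same 2,3,5: normalisation and zero-m 3j drop out of the ratio.
A: Δ: 0! 4! 6! / 11! → 1/2310; sum: t=0:+1/2880 = 1/2880; 3j²(2 3 5; -2 -2 4) = Δ·Π!·Σ² = 3/55  (sign -1)
B: Δ: 0! 4! 6! / 11! → 1/2310; sum: t=0:+1/4320 = 1/4320; 3j²(2 3 5; 1 3 -4) = Δ·Π!·Σ² = 2/55  (sign -1)
I_A²/I_B² = (3/55)/(2/55) = 3/2

3/2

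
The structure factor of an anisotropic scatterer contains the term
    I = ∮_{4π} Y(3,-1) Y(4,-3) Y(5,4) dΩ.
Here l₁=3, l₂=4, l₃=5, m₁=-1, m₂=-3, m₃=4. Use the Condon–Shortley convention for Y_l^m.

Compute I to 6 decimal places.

0.042401

Checks pass: Σm=0; 12 even; l₃=5∈[1,7].
(2·3+1)(2·4+1)(2·5+1) = 693
Δ: 2! 4! 6! / 13! → 1/180180
sum: t=0:+1/576 t=1:−1/144 t=2:+1/576 = -1/288
3j²(3 4 5; 0 0 0) = Δ·Π!·Σ² = 20/1001  (sign +1)
sum: t=0:+1/5760 t=1:−1/4320 = -1/17280
3j²(3 4 5; -1 -3 4) = Δ·Π!·Σ² = 7/4290  (sign +1)
combine: 4πI² = 693·20/1001·7/4290 = 42/1859
take √, sign +1: I = 0.04240138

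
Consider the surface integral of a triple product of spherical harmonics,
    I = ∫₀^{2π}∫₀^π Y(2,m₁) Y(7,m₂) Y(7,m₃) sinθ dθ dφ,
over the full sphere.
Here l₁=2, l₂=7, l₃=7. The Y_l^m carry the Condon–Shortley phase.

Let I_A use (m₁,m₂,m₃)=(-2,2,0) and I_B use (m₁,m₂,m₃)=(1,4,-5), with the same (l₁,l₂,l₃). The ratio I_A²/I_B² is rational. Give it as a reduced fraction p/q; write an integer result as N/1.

28/27

Same 2,7,7: normalisation and zero-m 3j drop out of the ratio.
A: Δ: 2! 2! 12! / 17! → 1/185640; sum: t=2:+1/2419200 = 1/2419200; 3j²(2 7 7; -2 2 0) = Δ·Π!·Σ² = 27/1105  (sign -1)
B: Δ: 2! 2! 12! / 17! → 1/185640; sum: t=0:+1/79833600 t=1:−1/14515200 = -1/17740800; 3j²(2 7 7; 1 4 -5) = Δ·Π!·Σ² = 729/30940  (sign -1)
I_A²/I_B² = (27/1105)/(729/30940) = 28/27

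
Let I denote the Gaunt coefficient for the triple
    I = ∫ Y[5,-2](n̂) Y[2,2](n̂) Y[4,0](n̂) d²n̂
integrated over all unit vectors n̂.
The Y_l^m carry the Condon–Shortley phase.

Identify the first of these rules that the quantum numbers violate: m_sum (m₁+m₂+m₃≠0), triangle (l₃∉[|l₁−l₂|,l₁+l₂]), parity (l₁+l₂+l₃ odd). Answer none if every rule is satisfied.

parity

azimuthal sum: -2 + 2 + 0 = 0  ✓
3 ≤ 4 ≤ 7 (triangle on l)  ✓
L = 5 + 2 + 4 = 11 (odd)  ✗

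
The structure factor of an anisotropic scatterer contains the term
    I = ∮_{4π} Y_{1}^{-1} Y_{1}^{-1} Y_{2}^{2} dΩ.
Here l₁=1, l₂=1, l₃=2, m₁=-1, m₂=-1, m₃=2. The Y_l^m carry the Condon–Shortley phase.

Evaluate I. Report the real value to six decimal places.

Checks pass: Σm=0; 4 even; l₃=2∈[0,2].
(2·1+1)(2·1+1)(2·2+1) = 45
Δ: 0! 2! 2! / 5! → 1/30
sum: t=0:+1/1 = 1/1
3j²(1 1 2; 0 0 0) = Δ·Π!·Σ² = 2/15  (sign +1)
sum: t=0:+1/4 = 1/4
3j²(1 1 2; -1 -1 2) = Δ·Π!·Σ² = 1/5  (sign +1)
combine: 4πI² = 45·2/15·1/5 = 6/5
take √, sign +1: I = 0.30901936

0.309019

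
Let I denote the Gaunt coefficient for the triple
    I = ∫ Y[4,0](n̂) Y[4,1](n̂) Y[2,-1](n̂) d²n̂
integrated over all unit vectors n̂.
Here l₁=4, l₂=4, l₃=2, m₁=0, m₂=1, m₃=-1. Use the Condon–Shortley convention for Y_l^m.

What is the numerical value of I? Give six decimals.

-0.044869

m-sum 0 ✓  L=10 even ✓  0≤2≤8 ✓
Π(2lᵢ+1) = 9×9×5 = 405
triangle coeff Δ(4,4,2) = 1/13860
Σ_t [2,4]: t=2:+1/192 t=3:−1/36 t=4:+1/192 = -5/288
(3j)²=20/693 [(4 4 2; 0 0 0)], sign=-1
Σ_t [3,4]: t=3:−1/72 t=4:+1/96 = -1/288
(3j)²=1/462 [(4 4 2; 0 1 -1)], sign=+1
⇒ 4πI² = 150/5929
I = (-1)√(150/5929/(4π)) = -0.04486937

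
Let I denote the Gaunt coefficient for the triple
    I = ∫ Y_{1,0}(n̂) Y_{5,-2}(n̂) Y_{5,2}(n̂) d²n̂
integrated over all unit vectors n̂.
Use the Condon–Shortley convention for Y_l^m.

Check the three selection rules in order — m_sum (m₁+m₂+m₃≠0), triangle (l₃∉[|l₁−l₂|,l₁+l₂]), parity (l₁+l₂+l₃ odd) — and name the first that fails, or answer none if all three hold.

m₁+m₂+m₃ = 0 − 2 + 2 = 0  ✓
triangle: |1−5|=4 ≤ l₃=5 ≤ 1+5=6  ✓
parity: l₁+l₂+l₃ = 11 is odd  ✗

parity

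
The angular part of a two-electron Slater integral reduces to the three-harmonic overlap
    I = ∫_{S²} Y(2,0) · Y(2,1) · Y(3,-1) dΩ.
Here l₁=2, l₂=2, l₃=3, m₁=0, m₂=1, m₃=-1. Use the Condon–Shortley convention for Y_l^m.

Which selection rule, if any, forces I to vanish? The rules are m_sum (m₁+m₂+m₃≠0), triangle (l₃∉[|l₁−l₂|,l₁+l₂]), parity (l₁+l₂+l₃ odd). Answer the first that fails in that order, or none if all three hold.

azimuthal sum: 0 + 1 − 1 = 0  ✓
0 ≤ 3 ≤ 4 (triangle on l)  ✓
L = 2 + 2 + 3 = 7 (odd)  ✗

parity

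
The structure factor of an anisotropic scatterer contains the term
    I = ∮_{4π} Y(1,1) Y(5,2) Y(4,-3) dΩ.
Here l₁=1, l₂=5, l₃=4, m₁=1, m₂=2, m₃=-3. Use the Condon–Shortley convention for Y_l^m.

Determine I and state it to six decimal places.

m-sum 0 ✓  L=10 even ✓  4≤4≤6 ✓
Π(2lᵢ+1) = 3×11×9 = 297
triangle coeff Δ(1,5,4) = 1/495
Σ_t [1,1]: t=1:−1/576 = -1/576
(3j)²=5/99 [(1 5 4; 0 0 0)], sign=-1
Σ_t [0,0]: t=0:+1/10080 = 1/10080
(3j)²=1/165 [(1 5 4; 1 2 -3)], sign=-1
⇒ 4πI² = 1/11
I = (+1)√(1/11/(4π)) = 0.08505478

0.085055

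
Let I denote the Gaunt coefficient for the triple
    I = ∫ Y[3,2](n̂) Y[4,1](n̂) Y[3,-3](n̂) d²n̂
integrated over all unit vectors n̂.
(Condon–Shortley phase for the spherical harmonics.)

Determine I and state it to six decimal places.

0.140463

Rules hold: Σm=0, L=10 even, 1≤3≤7.
N = 7·9·7 = 441
Δ = 4!·2!·4!/11! = 1/34650
Racah Σ t=1..3: t=1:−1/72 t=2:+1/16 t=3:−1/72 = 5/144
⇒ 3j(3 4 3; 0 0 0)² = 2/77, sgn -1
Racah Σ t=1..1: t=1:−1/288 = -1/288
⇒ 3j(3 4 3; 2 1 -3)² = 5/231, sgn -1
4πI² = N·(3j₀)²·(3jₘ)² = 30/121
I = +1·√(0.247934/4π) = 0.14046335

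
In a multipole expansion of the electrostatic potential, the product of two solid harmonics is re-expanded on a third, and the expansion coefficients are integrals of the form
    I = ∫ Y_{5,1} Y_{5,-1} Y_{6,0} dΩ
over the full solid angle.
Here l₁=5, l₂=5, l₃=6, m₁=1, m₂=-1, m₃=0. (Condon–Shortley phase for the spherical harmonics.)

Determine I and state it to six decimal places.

-0.036818

Checks pass: Σm=0; 16 even; l₃=6∈[0,10].
(2·5+1)(2·5+1)(2·6+1) = 1573
Δ: 4! 6! 6! / 17! → 1/28588560
sum: t=0:+1/345600 t=1:−1/13824 t=2:+1/5184 t=3:−1/13824 t=4:+1/345600 = 7/129600
3j²(5 5 6; 0 0 0) = Δ·Π!·Σ² = 80/7293  (sign +1)
sum: t=0:+1/55296 t=1:−1/7776 t=2:+1/9216 t=3:−1/86400 t=4:+1/12441600 = -7/518400
3j²(5 5 6; 1 -1 0) = Δ·Π!·Σ² = 12/12155  (sign -1)
combine: 4πI² = 1573·80/7293·12/12155 = 64/3757
take √, sign -1: I = -0.03681836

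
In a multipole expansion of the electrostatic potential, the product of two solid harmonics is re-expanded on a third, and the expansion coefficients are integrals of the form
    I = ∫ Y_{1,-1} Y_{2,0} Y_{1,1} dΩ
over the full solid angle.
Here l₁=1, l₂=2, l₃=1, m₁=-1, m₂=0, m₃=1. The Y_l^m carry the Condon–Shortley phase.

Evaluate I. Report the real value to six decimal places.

0.126157

m-sum 0 ✓  L=4 even ✓  1≤1≤3 ✓
Π(2lᵢ+1) = 3×5×3 = 45
triangle coeff Δ(1,2,1) = 1/30
Σ_t [1,1]: t=1:−1/1 = -1/1
(3j)²=2/15 [(1 2 1; 0 0 0)], sign=+1
Σ_t [2,2]: t=2:+1/4 = 1/4
(3j)²=1/30 [(1 2 1; -1 0 1)], sign=+1
⇒ 4πI² = 1/5
I = (+1)√(1/5/(4π)) = 0.12615663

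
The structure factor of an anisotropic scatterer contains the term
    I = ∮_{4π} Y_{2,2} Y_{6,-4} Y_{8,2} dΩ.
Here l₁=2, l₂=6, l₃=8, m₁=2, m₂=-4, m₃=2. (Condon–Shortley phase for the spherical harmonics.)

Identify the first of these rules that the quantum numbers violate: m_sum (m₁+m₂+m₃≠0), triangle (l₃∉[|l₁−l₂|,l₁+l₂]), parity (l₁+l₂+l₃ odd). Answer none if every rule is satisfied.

m₁+m₂+m₃ = 2 − 4 + 2 = 0  ✓
triangle: |2−6|=4 ≤ l₃=8 ≤ 2+6=8  ✓
parity: l₁+l₂+l₃ = 16 is even  ✓

none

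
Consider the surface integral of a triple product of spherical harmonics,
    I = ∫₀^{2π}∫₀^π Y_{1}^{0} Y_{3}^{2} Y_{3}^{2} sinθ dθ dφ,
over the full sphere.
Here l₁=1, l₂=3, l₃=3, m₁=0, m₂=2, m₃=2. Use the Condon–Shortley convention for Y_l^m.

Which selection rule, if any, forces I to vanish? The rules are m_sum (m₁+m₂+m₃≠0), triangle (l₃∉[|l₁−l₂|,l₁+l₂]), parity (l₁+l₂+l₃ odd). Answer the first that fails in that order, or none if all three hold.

m_sum

Σmᵢ = 4  ✗
l₃∈[|l₁−l₂|,l₁+l₂]=[2,4], have l₃=3
Σlᵢ = 7 ⇒ odd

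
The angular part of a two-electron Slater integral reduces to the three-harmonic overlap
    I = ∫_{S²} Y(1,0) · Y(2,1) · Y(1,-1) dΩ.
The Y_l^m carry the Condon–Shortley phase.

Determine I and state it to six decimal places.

Rules hold: Σm=0, L=4 even, 1≤1≤3.
N = 3·5·3 = 45
Δ = 2!·0!·2!/5! = 1/30
Racah Σ t=1..1: t=1:−1/1 = -1/1
⇒ 3j(1 2 1; 0 0 0)² = 2/15, sgn +1
Racah Σ t=1..1: t=1:−1/2 = -1/2
⇒ 3j(1 2 1; 0 1 -1)² = 1/10, sgn -1
4πI² = N·(3j₀)²·(3jₘ)² = 3/5
I = -1·√(0.6/4π) = -0.21850969

-0.218510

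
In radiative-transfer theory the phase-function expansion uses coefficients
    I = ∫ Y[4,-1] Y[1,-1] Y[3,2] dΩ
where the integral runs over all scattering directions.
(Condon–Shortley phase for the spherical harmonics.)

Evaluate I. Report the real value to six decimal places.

-0.106622

Checks pass: Σm=0; 8 even; l₃=3∈[3,5].
(2·4+1)(2·1+1)(2·3+1) = 189
Δ: 2! 6! 0! / 9! → 1/252
sum: t=1:−1/36 = -1/36
3j²(4 1 3; 0 0 0) = Δ·Π!·Σ² = 4/63  (sign +1)
sum: t=0:+1/240 = 1/240
3j²(4 1 3; -1 -1 2) = Δ·Π!·Σ² = 1/84  (sign -1)
combine: 4πI² = 189·4/63·1/84 = 1/7
take √, sign -1: I = -0.10662181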